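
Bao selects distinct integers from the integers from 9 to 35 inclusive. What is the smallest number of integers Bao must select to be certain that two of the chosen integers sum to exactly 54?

Group the elements by complementary pair {x, 54−x}: {19,35}, {20,34}, {21,33}, …, giving 8 two-element pairs, the single value 27 (it cannot pair with itself since the integers are distinct), and 10 integers whose partner 54−x falls outside [9,35].
Treating each of those 19 groups as a pigeonhole, one can pick one integer per group — 19 integers — with no two summing to 54.
The 20th integer lands in an occupied pair, forcing a sum of 54.

20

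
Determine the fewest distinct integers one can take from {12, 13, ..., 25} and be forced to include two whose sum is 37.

Group the elements by complementary pair {x, 37−x}: {12,25}, {13,24}, {14,23}, …, giving 7 two-element pairs.
By pigeonhole, treating each of those 7 groups as a pigeonhole, one can pick one integer per group — 7 integers — with no two summing to 37.
The 8th integer lands in an occupied pair, forcing a sum of 37.

8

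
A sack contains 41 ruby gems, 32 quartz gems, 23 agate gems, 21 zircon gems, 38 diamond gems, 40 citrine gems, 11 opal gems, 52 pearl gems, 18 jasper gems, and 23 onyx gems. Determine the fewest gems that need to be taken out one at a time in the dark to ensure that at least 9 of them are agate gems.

285

In the worst case for collecting agate gems, every non-agate gem comes out first.
There are 41 + 32 + 21 + 38 + 40 + 11 + 52 + 18 + 23 = 276 non-agate gems altogether.
After those, each further gem must be agate, so 276 + 9 = 285 draws guarantee 9 agate gems.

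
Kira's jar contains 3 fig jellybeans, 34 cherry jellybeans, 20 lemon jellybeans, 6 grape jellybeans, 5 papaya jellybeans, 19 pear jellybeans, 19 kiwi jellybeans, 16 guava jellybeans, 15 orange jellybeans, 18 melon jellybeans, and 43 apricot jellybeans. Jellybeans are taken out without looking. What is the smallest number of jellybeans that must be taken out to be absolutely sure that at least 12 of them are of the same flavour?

103

The 11 flavours are the holes; the jellybeans drawn are the pigeons.
To avoid 12 of any one flavour, the worst case takes at most 11 of each flavour, or every jellybean of a flavour that has fewer than 11.
That gives 3 + 11 + 11 + 6 + 5 + 11 + 11 + 11 + 11 + 11 + 11 = 102 jellybeans with no flavour reaching 12.
The next jellybean forces some flavour to 12, so 102 + 1 = 103.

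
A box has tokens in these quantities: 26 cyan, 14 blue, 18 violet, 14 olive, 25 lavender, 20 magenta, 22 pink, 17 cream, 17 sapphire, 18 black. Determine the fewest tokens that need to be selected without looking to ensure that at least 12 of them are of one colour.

111

The 10 colours are the holes; the tokens drawn are the pigeons.
To avoid 12 of any one colour, the worst case takes at most 11 of each colour.
That gives 11 + 11 + 11 + 11 + 11 + 11 + 11 + 11 + 11 + 11 = 110 tokens with no colour reaching 12.
The next token forces some colour to 12, so 110 + 1 = 111.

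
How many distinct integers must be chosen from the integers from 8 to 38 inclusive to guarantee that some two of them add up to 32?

A set avoiding the sum 32 can contain at most one of each pair {x, 32−x}, plus the 15 elements whose complement lies outside the range or equal to its own complement.
The integers 16, …, 38 (23 of them) are such a set: any two sum to at least 16+17 = 33 > 32.
Any 24th integer completes one of the 8 pairs, so 24 choices force a sum of 32.

24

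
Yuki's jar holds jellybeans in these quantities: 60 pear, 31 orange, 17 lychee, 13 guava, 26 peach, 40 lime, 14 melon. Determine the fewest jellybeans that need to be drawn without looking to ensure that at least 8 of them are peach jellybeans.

In the worst case for collecting peach jellybeans, every non-peach jellybean comes out first.
There are 60 + 31 + 17 + 13 + 40 + 14 = 175 non-peach jellybeans altogether.
After those, each further jellybean must be peach, so 175 + 8 = 183 draws guarantee 8 peach jellybeans.

183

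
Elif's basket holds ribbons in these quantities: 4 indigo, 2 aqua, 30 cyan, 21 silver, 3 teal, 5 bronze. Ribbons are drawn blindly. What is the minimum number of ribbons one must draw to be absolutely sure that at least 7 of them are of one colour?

27

Pigeonhole: the 6 colours are the holes; the ribbons drawn are the pigeons.
To avoid 7 of any one colour, the worst case takes at most 6 of each colour, or every ribbon of a colour that has fewer than 6.
That gives 4 + 2 + 6 + 6 + 3 + 5 = 26 ribbons with no colour reaching 7.
The next ribbon forces some colour to 7, so 26 + 1 = 27.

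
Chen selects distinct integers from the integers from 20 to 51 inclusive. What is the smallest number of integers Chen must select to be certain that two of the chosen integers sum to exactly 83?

Two chosen integers sum to 83 exactly when both halves of some pair {x, 83−x} with 32 ≤ x ≤ 83−x ≤ 51 are chosen — 10 such pairs.
The remaining 12 elements (those with no distinct partner in range) can never complete a 83-sum, so the worst case takes all of them and one from each pair: 12 + 10 = 22.
Pigeonhole: the 23rd integer has to be the second member of some pair, so 22 + 1 = 23.

23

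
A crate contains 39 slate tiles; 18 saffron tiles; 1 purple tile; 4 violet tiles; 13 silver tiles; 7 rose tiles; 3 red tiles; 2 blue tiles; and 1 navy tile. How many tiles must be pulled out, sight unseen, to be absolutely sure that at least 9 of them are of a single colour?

By pigeonhole, the 9 colours are the holes; the tiles drawn are the pigeons.
To avoid 9 of any one colour, the worst case takes at most 8 of each colour, or every tile of a colour that has fewer than 8.
That gives 8 + 8 + 1 + 4 + 8 + 7 + 3 + 2 + 1 = 42 tiles with no colour reaching 9.
The next tile forces some colour to 9, so 42 + 1 = 43.

43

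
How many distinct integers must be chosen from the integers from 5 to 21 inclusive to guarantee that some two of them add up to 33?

13

Group the elements by complementary pair {x, 33−x}: {12,21}, {13,20}, {14,19}, …, giving 5 two-element pairs and 7 integers whose partner 33−x falls outside [5,21].
Pigeonhole: treating each of those 12 groups as a pigeonhole, one can pick one integer per group — 12 integers — with no two summing to 33.
The 13th integer lands in an occupied pair, forcing a sum of 33.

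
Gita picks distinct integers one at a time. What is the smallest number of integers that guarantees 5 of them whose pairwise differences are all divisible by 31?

125

Integers whose pairwise differences are multiples of 31 are exactly those sharing a remainder mod 31. The 31 residue classes mod 31 are the pigeonholes.
With 124 integers one could put 4 in each residue class and have no class reach 5.
The 125th integer pushes some class to 5, so 31·4 + 1 = 125.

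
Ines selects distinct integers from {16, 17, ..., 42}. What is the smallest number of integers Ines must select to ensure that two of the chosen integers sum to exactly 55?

16

Two chosen integers sum to 55 exactly when both halves of some pair {x, 55−x} with 16 ≤ x ≤ 55−x ≤ 39 are chosen — 12 such pairs.
The remaining 3 elements (those with no distinct partner in range) can never complete a 55-sum, so the worst case takes all of them and one from each pair: 3 + 12 = 15.
By pigeonhole, the 16th integer has to be the second member of some pair, so 15 + 1 = 16.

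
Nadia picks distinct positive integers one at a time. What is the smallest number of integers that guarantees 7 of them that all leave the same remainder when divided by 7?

43

By pigeonhole, the 7 residue classes mod 7 are the pigeonholes.
With 42 integers one could put 6 in each residue class and have no class reach 7.
The 43rd integer pushes some class to 7, so 7·6 + 1 = 43.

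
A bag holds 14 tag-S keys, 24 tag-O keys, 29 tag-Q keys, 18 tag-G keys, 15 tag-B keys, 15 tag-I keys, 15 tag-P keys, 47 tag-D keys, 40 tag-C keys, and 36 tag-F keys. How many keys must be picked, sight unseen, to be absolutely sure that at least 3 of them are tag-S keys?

242

In the worst case for collecting tag-S keys, every non-tag-S key comes out first.
There are 24 + 29 + 18 + 15 + 15 + 15 + 47 + 40 + 36 = 239 non-tag-S keys altogether.
After those, each further key must be tag-S, so 239 + 3 = 242 draws guarantee 3 tag-S keys.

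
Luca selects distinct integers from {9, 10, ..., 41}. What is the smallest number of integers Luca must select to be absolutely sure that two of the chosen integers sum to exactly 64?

Group the elements by complementary pair {x, 64−x}: {23,41}, {24,40}, {25,39}, …, giving 9 two-element pairs; the single value 32 (it cannot pair with itself since the integers are distinct); and 14 integers whose partner 64−x falls outside [9,41].
Treating each of those 24 groups as a pigeonhole, one can pick one integer per group — 24 integers — with no two summing to 64.
The 25th integer lands in an occupied pair, forcing a sum of 64.

25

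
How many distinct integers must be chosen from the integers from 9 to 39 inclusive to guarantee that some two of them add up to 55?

20

A set avoiding the sum 55 can contain at most one of each pair {x, 55−x}, plus the 7 elements whose complement lies outside the range.
The integers 9, …, 27 (19 of them) are such a set: any two sum to at least 9+10 = 19 and at most 26+27 = 53 < 55.
By pigeonhole, any 20th integer completes one of the 12 pairs, so 20 choices force a sum of 55.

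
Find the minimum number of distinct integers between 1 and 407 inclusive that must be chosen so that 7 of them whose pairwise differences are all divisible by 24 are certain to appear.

Integers whose pairwise differences are multiples of 24 are exactly those sharing a remainder mod 24. The 24 residue classes mod 24 are the pigeonholes.
With 144 integers one could put 6 in each residue class and have no class reach 7.
The 145th integer pushes some class to 7, so 24·6 + 1 = 145.

145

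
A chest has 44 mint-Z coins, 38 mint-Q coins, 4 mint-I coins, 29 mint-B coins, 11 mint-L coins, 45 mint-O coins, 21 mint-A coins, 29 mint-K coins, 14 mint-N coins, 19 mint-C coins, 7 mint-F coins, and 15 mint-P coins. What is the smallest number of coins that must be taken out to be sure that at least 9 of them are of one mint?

Pigeonhole: the 12 mints are the holes; the coins drawn are the pigeons.
To avoid 9 of any one mint, the worst case takes at most 8 of each mint, or every coin of a mint that has fewer than 8.
That gives 8 + 8 + 4 + 8 + 8 + 8 + 8 + 8 + 8 + 8 + 7 + 8 = 91 coins with no mint reaching 9.
The next coin forces some mint to 9, so 91 + 1 = 92.

92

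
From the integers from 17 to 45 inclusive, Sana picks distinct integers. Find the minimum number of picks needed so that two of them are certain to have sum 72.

A set avoiding the sum 72 can contain at most one of each pair {x, 72−x}, plus the 11 elements whose complement lies outside the range or equal to its own complement.
The integers 17, …, 36 (20 of them) are such a set: any two sum to at least 17+18 = 35 and at most 35+36 = 71 < 72.
Any 21st integer completes one of the 9 pairs, so 21 choices force a sum of 72.

21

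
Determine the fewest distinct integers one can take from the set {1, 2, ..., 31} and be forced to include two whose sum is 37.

19

Two chosen integers sum to 37 exactly when both halves of some pair {x, 37−x} with 6 ≤ x ≤ 37−x ≤ 31 are chosen — 13 such pairs.
The remaining 5 elements (those with no distinct partner in range) can never complete a 37-sum, so the worst case takes all of them and one from each pair: 5 + 13 = 18.
The 19th integer has to be the second member of some pair, so 18 + 1 = 19.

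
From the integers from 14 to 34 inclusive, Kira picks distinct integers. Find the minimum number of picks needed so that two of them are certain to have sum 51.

Group the elements by complementary pair {x, 51−x}: {17,34}, {18,33}, {19,32}, …, giving 9 two-element pairs and 3 integers whose partner 51−x falls outside [14,34].
By pigeonhole, treating each of those 12 groups as a pigeonhole, one can pick one integer per group — 12 integers — with no two summing to 51.
The 13th integer lands in an occupied pair, forcing a sum of 51.

13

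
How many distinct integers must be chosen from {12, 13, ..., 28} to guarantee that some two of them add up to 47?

Two chosen integers sum to 47 exactly when both halves of some pair {x, 47−x} with 19 ≤ x ≤ 47−x ≤ 28 are chosen — 5 such pairs.
The remaining 7 elements (those with no distinct partner in range) can never complete a 47-sum, so the worst case takes all of them and one from each pair: 7 + 5 = 12.
The 13th integer has to be the second member of some pair, so 12 + 1 = 13.

13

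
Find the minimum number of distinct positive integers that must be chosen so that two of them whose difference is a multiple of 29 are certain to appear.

30

Integers whose pairwise differences are multiples of 29 are exactly those sharing a remainder mod 29. The 29 residue classes mod 29 are the pigeonholes.
With 29 integers one could put 1 in each residue class and have no class reach 2.
The 30th integer pushes some class to 2, so 29·1 + 1 = 30.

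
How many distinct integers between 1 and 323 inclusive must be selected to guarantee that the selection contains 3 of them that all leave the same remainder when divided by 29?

Pigeonhole: the 29 residue classes mod 29 are the pigeonholes.
With 58 integers one could put 2 in each residue class and have no class reach 3.
The 59th integer pushes some class to 3, so 29·2 + 1 = 59.

59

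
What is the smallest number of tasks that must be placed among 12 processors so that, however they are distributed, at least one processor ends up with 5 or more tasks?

With 48 tasks one could put exactly 4 in each of the 12 processors, and no processor would reach 5.
One more task must land in a processor that already has 4, giving it 5.
So 12 × 4 + 1 = 49 tasks are required.

49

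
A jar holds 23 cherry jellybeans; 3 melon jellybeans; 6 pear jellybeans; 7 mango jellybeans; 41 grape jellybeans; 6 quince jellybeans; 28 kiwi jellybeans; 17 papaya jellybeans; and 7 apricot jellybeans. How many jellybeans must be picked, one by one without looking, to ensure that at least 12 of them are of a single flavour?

By the pigeonhole principle, put each drawn jellybean into a box by flavour. The largest draw with every box below 12 takes min(count, 11) from each flavour; flavours with fewer than 11 contribute all they have.
Σ min(cᵢ, 11) = 11 + 3 + 6 + 7 + 11 + 6 + 11 + 11 + 7 = 73.
Draw number 73 + 1 = 74 must push one box to 12.

74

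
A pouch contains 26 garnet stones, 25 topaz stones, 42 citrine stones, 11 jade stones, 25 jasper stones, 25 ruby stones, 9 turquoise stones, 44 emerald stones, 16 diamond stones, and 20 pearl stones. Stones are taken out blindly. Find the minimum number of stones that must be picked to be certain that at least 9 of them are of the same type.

81

The 10 types are the holes; the stones drawn are the pigeons.
To avoid 9 of any one type, the worst case takes at most 8 of each type.
That gives 8 + 8 + 8 + 8 + 8 + 8 + 8 + 8 + 8 + 8 = 80 stones with no type reaching 9.
The next stone forces some type to 9, so 80 + 1 = 81.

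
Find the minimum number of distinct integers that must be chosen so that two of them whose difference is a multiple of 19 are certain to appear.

20

Integers whose pairwise differences are multiples of 19 are exactly those sharing a remainder mod 19. By pigeonhole, the 19 residue classes mod 19 are the pigeonholes.
With 19 integers one could put 1 in each residue class and have no class reach 2.
The 20th integer pushes some class to 2, so 19·1 + 1 = 20.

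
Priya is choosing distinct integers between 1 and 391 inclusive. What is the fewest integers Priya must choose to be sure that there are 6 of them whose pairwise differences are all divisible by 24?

121

Integers whose pairwise differences are multiples of 24 are exactly those sharing a remainder mod 24. The 24 residue classes mod 24 are the pigeonholes.
With 120 integers one could put 5 in each residue class and have no class reach 6.
The 121st integer pushes some class to 6, so 24·5 + 1 = 121.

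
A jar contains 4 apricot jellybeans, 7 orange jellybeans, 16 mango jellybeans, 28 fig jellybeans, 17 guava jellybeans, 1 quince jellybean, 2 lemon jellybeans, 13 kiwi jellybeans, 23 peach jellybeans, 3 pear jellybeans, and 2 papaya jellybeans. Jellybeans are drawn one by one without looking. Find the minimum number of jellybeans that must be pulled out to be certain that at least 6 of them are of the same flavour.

Put each drawn jellybean into a box by flavour. The largest draw with every box below 6 takes min(count, 5) from each flavour; flavours with fewer than 5 contribute all they have.
Σ min(cᵢ, 5) = 4 + 5 + 5 + 5 + 5 + 1 + 2 + 5 + 5 + 3 + 2 = 42.
Draw number 42 + 1 = 43 must push one box to 6.

43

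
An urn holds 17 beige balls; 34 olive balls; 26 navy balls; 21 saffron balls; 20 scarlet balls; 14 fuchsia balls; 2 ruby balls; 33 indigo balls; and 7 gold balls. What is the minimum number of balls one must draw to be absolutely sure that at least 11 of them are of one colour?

80

By the pigeonhole principle, the 9 colours are the holes; the balls drawn are the pigeons.
To avoid 11 of any one colour, the worst case takes at most 10 of each colour, or every ball of a colour that has fewer than 10.
That gives 10 + 10 + 10 + 10 + 10 + 10 + 2 + 10 + 7 = 79 balls with no colour reaching 11.
The next ball forces some colour to 11, so 79 + 1 = 80.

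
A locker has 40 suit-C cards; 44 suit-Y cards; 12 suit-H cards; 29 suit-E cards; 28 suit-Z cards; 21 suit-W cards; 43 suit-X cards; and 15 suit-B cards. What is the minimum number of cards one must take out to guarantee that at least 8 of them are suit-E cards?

211

In the worst case for collecting suit-E cards, every non-suit-E card comes out first.
There are 40 + 44 + 12 + 28 + 21 + 43 + 15 = 203 non-suit-E cards altogether.
After those, each further card must be suit-E, so 203 + 8 = 211 draws guarantee 8 suit-E cards.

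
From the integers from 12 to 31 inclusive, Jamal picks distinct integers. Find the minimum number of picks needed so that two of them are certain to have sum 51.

Group the elements by complementary pair {x, 51−x}: {20,31}, {21,30}, {22,29}, …, giving 6 two-element pairs and 8 integers whose partner 51−x falls outside [12,31].
Treating each of those 14 groups as a pigeonhole, one can pick one integer per group — 14 integers — with no two summing to 51.
The 15th integer lands in an occupied pair, forcing a sum of 51.

15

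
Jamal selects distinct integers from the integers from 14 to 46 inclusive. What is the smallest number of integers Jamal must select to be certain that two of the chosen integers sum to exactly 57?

19

A set avoiding the sum 57 can contain at most one of each pair {x, 57−x}, plus the 3 elements whose complement lies outside the range.
The integers 29, …, 46 (18 of them) are such a set: any two sum to at least 29+30 = 59 > 57.
Pigeonhole: any 19th integer completes one of the 15 pairs, so 19 choices force a sum of 57.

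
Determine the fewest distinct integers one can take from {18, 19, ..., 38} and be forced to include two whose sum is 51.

14

A set avoiding the sum 51 can contain at most one of each pair {x, 51−x}, plus the 5 elements whose complement lies outside the range.
The integers 26, …, 38 (13 of them) are such a set: any two sum to at least 26+27 = 53 > 51.
Pigeonhole: any 14th integer completes one of the 8 pairs, so 14 choices force a sum of 51.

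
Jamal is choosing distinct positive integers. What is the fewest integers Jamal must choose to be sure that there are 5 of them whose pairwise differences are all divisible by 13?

53

Integers whose pairwise differences are multiples of 13 are exactly those sharing a remainder mod 13. The 13 residue classes mod 13 are the pigeonholes.
With 52 integers one could put 4 in each residue class and have no class reach 5.
The 53rd integer pushes some class to 5, so 13·4 + 1 = 53.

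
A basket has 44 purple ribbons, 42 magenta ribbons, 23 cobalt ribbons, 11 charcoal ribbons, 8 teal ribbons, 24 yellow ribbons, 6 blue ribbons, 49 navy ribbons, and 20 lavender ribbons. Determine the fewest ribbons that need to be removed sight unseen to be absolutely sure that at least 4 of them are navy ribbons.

182

In the worst case for collecting navy ribbons, every non-navy ribbon comes out first.
There are 44 + 42 + 23 + 11 + 8 + 24 + 6 + 20 = 178 non-navy ribbons altogether.
After those, each further ribbon must be navy, so 178 + 4 = 182 draws guarantee 4 navy ribbons.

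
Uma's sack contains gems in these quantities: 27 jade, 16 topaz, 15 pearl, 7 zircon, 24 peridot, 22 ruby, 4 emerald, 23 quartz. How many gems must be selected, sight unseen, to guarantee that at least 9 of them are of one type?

Put each drawn gem into a box by type. The largest draw with every box below 9 takes min(count, 8) from each type; types with fewer than 8 contribute all they have.
Σ min(cᵢ, 8) = 8 + 8 + 8 + 7 + 8 + 8 + 4 + 8 = 59.
Draw number 59 + 1 = 60 must push one box to 9.

60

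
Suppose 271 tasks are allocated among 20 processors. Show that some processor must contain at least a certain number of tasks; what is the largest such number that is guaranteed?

The 20 processors are the holes and the 271 tasks are the pigeons.
If every processor held at most 13 tasks, the total would be at most 20 × 13 = 260, which is less than 271.
So some processor holds at least ⌈271/20⌉ = 14 tasks.

14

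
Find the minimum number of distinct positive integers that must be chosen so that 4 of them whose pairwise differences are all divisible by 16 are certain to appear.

Integers whose pairwise differences are multiples of 16 are exactly those sharing a remainder mod 16. By pigeonhole, the 16 residue classes mod 16 are the pigeonholes.
With 48 integers one could put 3 in each residue class and have no class reach 4.
The 49th integer pushes some class to 4, so 16·3 + 1 = 49.

49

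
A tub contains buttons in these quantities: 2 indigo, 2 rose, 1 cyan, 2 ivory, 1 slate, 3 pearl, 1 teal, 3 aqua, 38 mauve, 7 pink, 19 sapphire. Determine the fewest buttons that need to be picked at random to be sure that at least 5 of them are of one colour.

An adversary could hand out at most 4 buttons per colour (8 colours run out sooner): 2 + 2 + 1 + 2 + 1 + 3 + 1 + 3 + 4 + 4 + 4 = 27 buttons and still no colour has 5.
One more button lands in a colour already at 4, so 28 draws are enough and 27 are not.

28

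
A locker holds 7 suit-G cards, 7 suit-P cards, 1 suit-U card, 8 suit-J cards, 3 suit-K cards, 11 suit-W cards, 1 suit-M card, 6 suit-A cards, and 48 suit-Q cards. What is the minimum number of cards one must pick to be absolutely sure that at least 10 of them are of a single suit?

52

An adversary could hand out at most 9 cards per suit (7 suits run out sooner): 7 + 7 + 1 + 8 + 3 + 9 + 1 + 6 + 9 = 51 cards and still no suit has 10.
One more card lands in a suit already at 9, so 52 draws are enough and 51 are not.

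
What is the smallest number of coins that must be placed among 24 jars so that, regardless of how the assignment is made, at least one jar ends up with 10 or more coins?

217

With 216 coins one could put exactly 9 in each of the 24 jars, and no jar would reach 10.
One more coin must land in a jar that already has 9, giving it 10.
So 24 × 9 + 1 = 217 coins are required.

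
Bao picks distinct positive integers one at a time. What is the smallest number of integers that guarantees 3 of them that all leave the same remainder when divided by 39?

79

By pigeonhole, the 39 residue classes mod 39 are the pigeonholes.
With 78 integers one could put 2 in each residue class and have no class reach 3.
The 79th integer pushes some class to 3, so 39·2 + 1 = 79.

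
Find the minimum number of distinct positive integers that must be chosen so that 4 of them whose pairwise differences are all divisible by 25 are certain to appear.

76

Integers whose pairwise differences are multiples of 25 are exactly those sharing a remainder mod 25. The 25 residue classes mod 25 are the pigeonholes.
With 75 integers one could put 3 in each residue class and have no class reach 4.
The 76th integer pushes some class to 4, so 25·3 + 1 = 76.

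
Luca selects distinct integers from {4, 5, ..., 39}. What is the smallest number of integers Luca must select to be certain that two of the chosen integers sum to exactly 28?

27

A set avoiding the sum 28 can contain at most one of each pair {x, 28−x}, plus the 16 elements whose complement lies outside the range or equal to its own complement.
The integers 14, …, 39 (26 of them) are such a set: any two sum to at least 14+15 = 29 > 28.
By the pigeonhole principle, any 27th integer completes one of the 10 pairs, so 27 choices force a sum of 28.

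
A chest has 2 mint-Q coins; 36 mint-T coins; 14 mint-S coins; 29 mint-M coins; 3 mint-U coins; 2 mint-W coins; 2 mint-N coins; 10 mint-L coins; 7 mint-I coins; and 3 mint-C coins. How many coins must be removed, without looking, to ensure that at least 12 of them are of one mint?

By pigeonhole, put each drawn coin into a box by mint. The largest draw with every box below 12 takes min(count, 11) from each mint; mints with fewer than 11 contribute all they have.
Σ min(cᵢ, 11) = 2 + 11 + 11 + 11 + 3 + 2 + 2 + 10 + 7 + 3 = 62.
Draw number 62 + 1 = 63 must push one box to 12.

63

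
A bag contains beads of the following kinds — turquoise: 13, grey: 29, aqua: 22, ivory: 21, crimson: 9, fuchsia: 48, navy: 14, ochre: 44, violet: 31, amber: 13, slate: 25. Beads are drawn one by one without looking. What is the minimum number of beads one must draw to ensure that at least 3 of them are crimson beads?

In the worst case for collecting crimson beads, every non-crimson bead comes out first.
There are 13 + 29 + 22 + 21 + 48 + 14 + 44 + 31 + 13 + 25 = 260 non-crimson beads altogether.
After those, each further bead must be crimson, so 260 + 3 = 263 draws guarantee 3 crimson beads.

263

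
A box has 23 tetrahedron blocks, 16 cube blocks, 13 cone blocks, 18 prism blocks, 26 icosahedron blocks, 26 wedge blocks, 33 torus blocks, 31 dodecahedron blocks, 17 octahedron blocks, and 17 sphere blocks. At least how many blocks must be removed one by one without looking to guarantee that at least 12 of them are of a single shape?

By pigeonhole, the 10 shapes are the holes; the blocks drawn are the pigeons.
To avoid 12 of any one shape, the worst case takes at most 11 of each shape.
That gives 11 + 11 + 11 + 11 + 11 + 11 + 11 + 11 + 11 + 11 = 110 blocks with no shape reaching 12.
The next block forces some shape to 12, so 110 + 1 = 111.

111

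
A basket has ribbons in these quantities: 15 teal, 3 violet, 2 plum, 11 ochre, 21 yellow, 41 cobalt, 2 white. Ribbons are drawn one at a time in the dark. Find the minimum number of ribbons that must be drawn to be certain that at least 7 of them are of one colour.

32

By pigeonhole, the 7 colours are the holes; the ribbons drawn are the pigeons.
To avoid 7 of any one colour, the worst case takes at most 6 of each colour, or every ribbon of a colour that has fewer than 6.
That gives 6 + 3 + 2 + 6 + 6 + 6 + 2 = 31 ribbons with no colour reaching 7.
The next ribbon forces some colour to 7, so 31 + 1 = 32.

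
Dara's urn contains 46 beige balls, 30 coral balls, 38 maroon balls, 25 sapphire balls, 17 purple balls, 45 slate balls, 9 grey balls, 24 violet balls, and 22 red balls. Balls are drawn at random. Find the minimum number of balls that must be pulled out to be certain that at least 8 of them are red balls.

242

In the worst case for collecting red balls, every non-red ball comes out first.
There are 46 + 30 + 38 + 25 + 17 + 45 + 9 + 24 = 234 non-red balls altogether.
After those, each further ball must be red, so 234 + 8 = 242 draws guarantee 8 red balls.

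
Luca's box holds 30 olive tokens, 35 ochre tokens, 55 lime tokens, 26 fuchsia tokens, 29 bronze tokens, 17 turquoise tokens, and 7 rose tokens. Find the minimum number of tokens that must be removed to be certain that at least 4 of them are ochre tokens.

168

In the worst case for collecting ochre tokens, every non-ochre token comes out first.
There are 30 + 55 + 26 + 29 + 17 + 7 = 164 non-ochre tokens altogether.
After those, each further token must be ochre, so 164 + 4 = 168 draws guarantee 4 ochre tokens.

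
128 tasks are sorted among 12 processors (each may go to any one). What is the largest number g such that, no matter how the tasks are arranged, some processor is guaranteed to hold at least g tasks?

Pigeonhole: the 12 processors are the holes and the 128 tasks are the pigeons.
If every processor held at most 10 tasks, the total would be at most 12 × 10 = 120, which is less than 128.
So some processor holds at least ⌈128/12⌉ = 11 tasks.

11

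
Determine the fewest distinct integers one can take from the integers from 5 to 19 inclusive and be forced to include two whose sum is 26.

10

Group the elements by complementary pair {x, 26−x}: {7,19}, {8,18}, {9,17}, …, giving 6 two-element pairs, the single value 13 (it cannot pair with itself since the integers are distinct), and 2 integers whose partner 26−x falls outside [5,19].
Treating each of those 9 groups as a pigeonhole, one can pick one integer per group — 9 integers — with no two summing to 26.
The 10th integer lands in an occupied pair, forcing a sum of 26.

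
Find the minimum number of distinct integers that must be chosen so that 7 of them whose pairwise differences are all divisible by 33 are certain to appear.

199

Integers whose pairwise differences are multiples of 33 are exactly those sharing a remainder mod 33. Pigeonhole: the 33 residue classes mod 33 are the pigeonholes.
With 198 integers one could put 6 in each residue class and have no class reach 7.
The 199th integer pushes some class to 7, so 33·6 + 1 = 199.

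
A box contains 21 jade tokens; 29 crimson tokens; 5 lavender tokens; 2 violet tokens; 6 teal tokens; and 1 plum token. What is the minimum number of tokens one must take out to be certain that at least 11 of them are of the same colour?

35

Put each drawn token into a box by colour. The largest draw with every box below 11 takes min(count, 10) from each colour; colours with fewer than 10 contribute all they have.
Σ min(cᵢ, 10) = 10 + 10 + 5 + 2 + 6 + 1 = 34.
Draw number 34 + 1 = 35 must push one box to 11.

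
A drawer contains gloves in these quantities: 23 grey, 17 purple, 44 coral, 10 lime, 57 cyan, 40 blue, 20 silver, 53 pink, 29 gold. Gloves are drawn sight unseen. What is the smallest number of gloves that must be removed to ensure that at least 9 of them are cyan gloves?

In the worst case for collecting cyan gloves, every non-cyan glove comes out first.
There are 23 + 17 + 44 + 10 + 40 + 20 + 53 + 29 = 236 non-cyan gloves altogether.
After those, each further glove must be cyan, so 236 + 9 = 245 draws guarantee 9 cyan gloves.

245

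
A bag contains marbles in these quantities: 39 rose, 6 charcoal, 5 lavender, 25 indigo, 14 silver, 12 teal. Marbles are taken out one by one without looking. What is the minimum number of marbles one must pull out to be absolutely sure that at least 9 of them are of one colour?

44

Put each drawn marble into a box by colour. The largest draw with every box below 9 takes min(count, 8) from each colour; colours with fewer than 8 contribute all they have.
Σ min(cᵢ, 8) = 8 + 6 + 5 + 8 + 8 + 8 = 43.
Draw number 43 + 1 = 44 must push one box to 9.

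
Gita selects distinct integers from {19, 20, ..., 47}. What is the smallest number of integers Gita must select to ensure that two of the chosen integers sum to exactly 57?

Two chosen integers sum to 57 exactly when both halves of some pair {x, 57−x} with 19 ≤ x ≤ 57−x ≤ 38 are chosen — 10 such pairs.
The remaining 9 elements (those with no distinct partner in range) can never complete a 57-sum, so the worst case takes all of them and one from each pair: 9 + 10 = 19.
The 20th integer has to be the second member of some pair, so 19 + 1 = 20.

20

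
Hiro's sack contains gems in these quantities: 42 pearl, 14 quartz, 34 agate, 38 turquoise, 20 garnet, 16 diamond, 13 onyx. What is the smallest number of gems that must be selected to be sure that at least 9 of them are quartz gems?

In the worst case for collecting quartz gems, every non-quartz gem comes out first.
There are 42 + 34 + 38 + 20 + 16 + 13 = 163 non-quartz gems altogether.
After those, each further gem must be quartz, so 163 + 9 = 172 draws guarantee 9 quartz gems.

172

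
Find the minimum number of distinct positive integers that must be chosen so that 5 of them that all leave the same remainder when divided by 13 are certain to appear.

53

Pigeonhole: the 13 residue classes mod 13 are the pigeonholes.
With 52 integers one could put 4 in each residue class and have no class reach 5.
The 53rd integer pushes some class to 5, so 13·4 + 1 = 53.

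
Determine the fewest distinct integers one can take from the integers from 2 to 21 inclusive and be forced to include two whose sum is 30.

A set avoiding the sum 30 can contain at most one of each pair {x, 30−x}, plus the 8 elements whose complement lies outside the range or equal to its own complement.
The integers 2, …, 15 (14 of them) are such a set: any two sum to at least 2+3 = 5 and at most 14+15 = 29 < 30.
Any 15th integer completes one of the 6 pairs, so 15 choices force a sum of 30.

15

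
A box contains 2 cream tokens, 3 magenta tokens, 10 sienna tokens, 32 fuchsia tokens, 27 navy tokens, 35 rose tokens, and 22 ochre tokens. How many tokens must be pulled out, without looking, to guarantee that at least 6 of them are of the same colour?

31

By pigeonhole, put each drawn token into a box by colour. The largest draw with every box below 6 takes min(count, 5) from each colour; colours with fewer than 5 contribute all they have.
Σ min(cᵢ, 5) = 2 + 3 + 5 + 5 + 5 + 5 + 5 = 30.
Draw number 30 + 1 = 31 must push one box to 6.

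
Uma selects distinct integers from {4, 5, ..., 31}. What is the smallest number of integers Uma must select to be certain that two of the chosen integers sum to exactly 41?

Two chosen integers sum to 41 exactly when both halves of some pair {x, 41−x} with 10 ≤ x ≤ 41−x ≤ 31 are chosen — 11 such pairs.
The remaining 6 elements (those with no distinct partner in range) can never complete a 41-sum, so the worst case takes all of them and one from each pair: 6 + 11 = 17.
The 18th integer has to be the second member of some pair, so 17 + 1 = 18.

18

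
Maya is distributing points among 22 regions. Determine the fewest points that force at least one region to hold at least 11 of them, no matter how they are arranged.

With 220 points one could put exactly 10 in each of the 22 regions, and no region would reach 11.
One more point must land in a region that already has 10, giving it 11.
So 22 × 10 + 1 = 221 points are required.

221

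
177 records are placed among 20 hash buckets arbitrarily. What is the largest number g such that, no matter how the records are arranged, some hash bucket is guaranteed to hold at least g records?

The 20 hash buckets are the holes and the 177 records are the pigeons.
If every hash bucket held at most 8 records, the total would be at most 20 × 8 = 160, which is less than 177.
So some hash bucket holds at least ⌈177/20⌉ = 9 records.

9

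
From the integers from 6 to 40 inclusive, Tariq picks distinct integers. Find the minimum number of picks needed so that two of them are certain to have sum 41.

A set avoiding the sum 41 can contain at most one of each pair {x, 41−x}, plus the 5 elements whose complement lies outside the range.
The integers 21, …, 40 (20 of them) are such a set: any two sum to at least 21+22 = 43 > 41.
Any 21st integer completes one of the 15 pairs, so 21 choices force a sum of 41.

21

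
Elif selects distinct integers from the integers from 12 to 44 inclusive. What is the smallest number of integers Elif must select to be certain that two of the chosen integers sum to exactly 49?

Two chosen integers sum to 49 exactly when both halves of some pair {x, 49−x} with 12 ≤ x ≤ 49−x ≤ 37 are chosen — 13 such pairs.
The remaining 7 elements (those with no distinct partner in range) can never complete a 49-sum, so the worst case takes all of them and one from each pair: 7 + 13 = 20.
By the pigeonhole principle, the 21st integer has to be the second member of some pair, so 20 + 1 = 21.

21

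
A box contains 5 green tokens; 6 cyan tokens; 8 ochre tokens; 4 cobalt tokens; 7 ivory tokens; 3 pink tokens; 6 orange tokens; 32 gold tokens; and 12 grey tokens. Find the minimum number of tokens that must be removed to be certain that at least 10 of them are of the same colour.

An adversary could hand out at most 9 tokens per colour (7 colours run out sooner): 5 + 6 + 8 + 4 + 7 + 3 + 6 + 9 + 9 = 57 tokens and still no colour has 10.
By pigeonhole, one more token lands in a colour already at 9, so 58 draws are enough and 57 are not.

58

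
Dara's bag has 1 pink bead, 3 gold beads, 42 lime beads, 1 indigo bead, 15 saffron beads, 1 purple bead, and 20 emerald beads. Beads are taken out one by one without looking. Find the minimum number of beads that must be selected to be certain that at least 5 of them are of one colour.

By pigeonhole, put each drawn bead into a box by colour. The largest draw with every box below 5 takes min(count, 4) from each colour; colours with fewer than 4 contribute all they have.
Σ min(cᵢ, 4) = 1 + 3 + 4 + 1 + 4 + 1 + 4 = 18.
Draw number 18 + 1 = 19 must push one box to 5.

19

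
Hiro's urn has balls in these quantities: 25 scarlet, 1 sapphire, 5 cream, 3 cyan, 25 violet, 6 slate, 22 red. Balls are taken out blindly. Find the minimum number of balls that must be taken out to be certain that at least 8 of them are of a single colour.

By pigeonhole, put each drawn ball into a box by colour. The largest draw with every box below 8 takes min(count, 7) from each colour; colours with fewer than 7 contribute all they have.
Σ min(cᵢ, 7) = 7 + 1 + 5 + 3 + 7 + 6 + 7 = 36.
Draw number 36 + 1 = 37 must push one box to 8.

37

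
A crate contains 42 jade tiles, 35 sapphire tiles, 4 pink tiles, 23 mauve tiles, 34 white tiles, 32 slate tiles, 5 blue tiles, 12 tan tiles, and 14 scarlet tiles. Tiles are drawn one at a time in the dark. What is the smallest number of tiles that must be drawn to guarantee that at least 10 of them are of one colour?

The 9 colours are the holes; the tiles drawn are the pigeons.
To avoid 10 of any one colour, the worst case takes at most 9 of each colour, or every tile of a colour that has fewer than 9.
That gives 9 + 9 + 4 + 9 + 9 + 9 + 5 + 9 + 9 = 72 tiles with no colour reaching 10.
The next tile forces some colour to 10, so 72 + 1 = 73.

73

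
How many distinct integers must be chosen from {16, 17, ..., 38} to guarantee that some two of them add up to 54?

13

A set avoiding the sum 54 can contain at most one of each pair {x, 54−x}, plus the 1 element equal to its own complement.
The integers 27, …, 38 (12 of them) are such a set: any two sum to at least 27+28 = 55 > 54.
By the pigeonhole principle, any 13th integer completes one of the 11 pairs, so 13 choices force a sum of 54.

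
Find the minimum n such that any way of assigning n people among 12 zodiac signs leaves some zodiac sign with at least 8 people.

85

With 84 people one could put exactly 7 in each of the 12 zodiac signs, and no zodiac sign would reach 8.
By pigeonhole, one more person must land in a zodiac sign that already has 7, giving it 8.
So 12 × 7 + 1 = 85 people are required.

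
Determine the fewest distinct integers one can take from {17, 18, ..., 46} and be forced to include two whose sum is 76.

A set avoiding the sum 76 can contain at most one of each pair {x, 76−x}, plus the 14 elements whose complement lies outside the range or equal to its own complement.
The integers 17, …, 38 (22 of them) are such a set: any two sum to at least 17+18 = 35 and at most 37+38 = 75 < 76.
By the pigeonhole principle, any 23rd integer completes one of the 8 pairs, so 23 choices force a sum of 76.

23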